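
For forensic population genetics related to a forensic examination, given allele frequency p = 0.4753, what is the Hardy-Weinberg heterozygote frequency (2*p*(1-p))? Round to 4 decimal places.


Hardy-Weinberg heterozygote frequency:
q = 1 - p = 1 - 0.4753 = 0.5247
2pq = 2 * 0.4753 * 0.5247 = 0.4988

0.4988


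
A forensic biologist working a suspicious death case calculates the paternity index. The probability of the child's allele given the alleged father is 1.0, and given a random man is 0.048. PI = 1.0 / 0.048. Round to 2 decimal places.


Paternity Index calculation:
PI = P(allele|father) / P(allele|random)
PI = 1.0 / 0.048
PI = 20.83

20.83


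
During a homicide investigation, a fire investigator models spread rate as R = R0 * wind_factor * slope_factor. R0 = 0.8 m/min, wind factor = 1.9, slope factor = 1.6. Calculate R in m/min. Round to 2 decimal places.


Fire spread rate calculation:
R = R0 * wind_factor * slope_factor
= 0.8 * 1.9 * 1.6
= 1.52 * 1.6
= 2.43 m/min

2.43


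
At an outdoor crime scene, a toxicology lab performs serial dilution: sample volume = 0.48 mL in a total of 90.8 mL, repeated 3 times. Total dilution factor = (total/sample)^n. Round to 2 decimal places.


Dilution factor calculation:
Single dilution = V_total / V_sample = 90.8 / 0.48 ≈ 189.166667
Number of dilutions = 3
Total DF = (90.8 / 0.48)^3 (full precision, rounded at the end) = 6769145.25

6769145.25


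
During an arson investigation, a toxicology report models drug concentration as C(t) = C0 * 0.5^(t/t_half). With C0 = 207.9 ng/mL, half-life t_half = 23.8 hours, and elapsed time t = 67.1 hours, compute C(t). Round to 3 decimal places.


Drug concentration decay:
Number of half-lives = t / t_half = 67.1 / 23.8 = 2.819328
Decay factor = 0.5^2.819328 = 0.14167646
C(t) = 207.9 * 0.14167646 = 29.455 ng/mL

29.455


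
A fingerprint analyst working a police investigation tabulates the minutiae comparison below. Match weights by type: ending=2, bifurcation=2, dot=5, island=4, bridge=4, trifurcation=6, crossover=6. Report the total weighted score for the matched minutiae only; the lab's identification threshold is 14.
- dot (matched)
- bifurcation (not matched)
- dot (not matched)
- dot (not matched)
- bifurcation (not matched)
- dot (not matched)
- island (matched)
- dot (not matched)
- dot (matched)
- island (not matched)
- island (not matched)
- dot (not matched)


Weighted minutiae match score:
  dot: matched, +5 (running total 5)
  bifurcation: not matched, +0
  dot: not matched, +0
  dot: not matched, +0
  bifurcation: not matched, +0
  dot: not matched, +0
  island: matched, +4 (running total 9)
  dot: not matched, +0
  dot: matched, +5 (running total 14)
  island: not matched, +0
  island: not matched, +0
  dot: not matched, +0
Total score = 14
Threshold = 14; verdict = identification

14


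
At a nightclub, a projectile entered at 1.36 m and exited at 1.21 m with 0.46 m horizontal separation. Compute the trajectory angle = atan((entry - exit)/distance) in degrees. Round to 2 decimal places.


Bullet trajectory angle:
Height difference = 1.36 - 1.21 = 0.15 m
angle = atan(0.15 / 0.46)
angle = atan(0.326087)
angle = 18.06 degrees

18.06


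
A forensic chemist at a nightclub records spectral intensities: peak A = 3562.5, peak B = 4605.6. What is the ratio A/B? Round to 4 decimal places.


Spectral peak ratio:
Peak A = 3562.5 counts
Peak B = 4605.6 counts
Ratio = 3562.5 / 4605.6 = 0.7735

0.7735


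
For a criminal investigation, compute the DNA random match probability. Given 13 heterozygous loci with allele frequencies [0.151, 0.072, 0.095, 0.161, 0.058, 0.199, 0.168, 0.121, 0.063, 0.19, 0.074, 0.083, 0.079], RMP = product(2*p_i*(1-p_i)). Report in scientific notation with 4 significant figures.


Computing RMP for 13 loci:
Locus 1: 2 * 0.151 * 0.849 = 0.256398
Locus 2: 2 * 0.072 * 0.928 = 0.133632
Locus 3: 2 * 0.095 * 0.905 = 0.17195
Locus 4: 2 * 0.161 * 0.839 = 0.270158
Locus 5: 2 * 0.058 * 0.942 = 0.109272
Locus 6: 2 * 0.199 * 0.801 = 0.318798
Locus 7: 2 * 0.168 * 0.832 = 0.279552
Locus 8: 2 * 0.121 * 0.879 = 0.212718
Locus 9: 2 * 0.063 * 0.937 = 0.118062
Locus 10: 2 * 0.19 * 0.81 = 0.3078
Locus 11: 2 * 0.074 * 0.926 = 0.137048
Locus 12: 2 * 0.083 * 0.917 = 0.152222
Locus 13: 2 * 0.079 * 0.921 = 0.145518
RMP = 3.637e-10

3.637e-10


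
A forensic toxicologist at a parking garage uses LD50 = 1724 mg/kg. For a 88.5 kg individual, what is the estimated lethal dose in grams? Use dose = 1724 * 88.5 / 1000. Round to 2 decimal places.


Lethal dose calculation:
Lethal dose = LD50 * body_weight / 1000
= 1724 * 88.5 / 1000
= 152574 / 1000
= 152.57 g

152.57


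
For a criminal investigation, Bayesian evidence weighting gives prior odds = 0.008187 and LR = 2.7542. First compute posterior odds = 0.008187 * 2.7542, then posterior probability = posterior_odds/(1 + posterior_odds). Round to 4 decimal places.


Bayesian evidence evaluation:
Posterior odds = prior_odds * LR = 0.008187 * 2.7542 = 0.02254864
Posterior probability = posterior_odds / (1 + posterior_odds)
= 0.02254864 / (1 + 0.02254864)
= 0.02254864 / 1.02254864
= 0.0221

0.0221


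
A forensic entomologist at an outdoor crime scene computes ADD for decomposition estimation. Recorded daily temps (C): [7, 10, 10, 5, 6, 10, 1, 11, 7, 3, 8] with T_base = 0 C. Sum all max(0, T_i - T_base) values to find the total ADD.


Computing ADD day by day:
Day 1: max(0, 7 - 0) = 7
Day 2: max(0, 10 - 0) = 10
Day 3: max(0, 10 - 0) = 10
Day 4: max(0, 5 - 0) = 5
Day 5: max(0, 6 - 0) = 6
Day 6: max(0, 10 - 0) = 10
Day 7: max(0, 1 - 0) = 1
Day 8: max(0, 11 - 0) = 11
Day 9: max(0, 7 - 0) = 7
Day 10: max(0, 3 - 0) = 3
Day 11: max(0, 8 - 0) = 8
Total ADD = 78

78


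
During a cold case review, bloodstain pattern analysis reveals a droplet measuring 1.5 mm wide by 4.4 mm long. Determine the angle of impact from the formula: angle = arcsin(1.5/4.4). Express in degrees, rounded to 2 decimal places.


Blood spatter impact angle calculation:
width / length = 1.5 / 4.4 = 0.340909
angle = arcsin(0.340909)
angle = 19.93 degrees

19.93


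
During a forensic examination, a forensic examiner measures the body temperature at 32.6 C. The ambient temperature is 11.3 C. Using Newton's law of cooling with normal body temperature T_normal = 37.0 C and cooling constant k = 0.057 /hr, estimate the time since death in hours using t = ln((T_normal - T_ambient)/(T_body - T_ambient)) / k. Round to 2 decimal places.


Using Newton's law of cooling:
t = ln((T_normal - T_ambient) / (T_body - T_ambient)) / k
T_normal - T_ambient = 25.7
T_body - T_ambient = 21.3
Ratio = 1.206573
ln(ratio) = 0.187784
t = 0.187784 / 0.057 = 3.29 hours

3.29


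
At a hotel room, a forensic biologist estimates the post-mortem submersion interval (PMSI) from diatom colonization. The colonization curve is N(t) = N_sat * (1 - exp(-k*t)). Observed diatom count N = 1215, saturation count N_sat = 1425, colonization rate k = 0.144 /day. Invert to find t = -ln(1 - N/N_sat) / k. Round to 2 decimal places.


PMSI from diatom colonization curve:
N / N_sat = 1215 / 1425 = 0.852632
1 - N/N_sat = 0.147368
ln(1 - N/N_sat) = -1.914822
t = -ln(1 - N/N_sat) / k = -(-1.914822) / 0.144 = 13.30 days

13.30


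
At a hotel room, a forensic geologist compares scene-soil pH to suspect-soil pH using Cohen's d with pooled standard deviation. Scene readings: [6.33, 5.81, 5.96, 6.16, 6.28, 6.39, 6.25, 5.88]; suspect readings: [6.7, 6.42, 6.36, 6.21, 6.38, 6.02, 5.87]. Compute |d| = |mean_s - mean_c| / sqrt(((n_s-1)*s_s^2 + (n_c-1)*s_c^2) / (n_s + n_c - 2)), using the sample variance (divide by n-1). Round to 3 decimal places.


Pooled-variance Cohen's d for soil pH comparison:
Scene mean = 49.06 / 8 = 6.1325
Suspect mean = 43.96 / 7 = 6.28
Scene sample variance s_s^2 = 0.04845
Suspect sample variance s_c^2 = 0.0755
Pooled variance = ((n_s-1)*s_s^2 + (n_c-1)*s_c^2) / (n_s + n_c - 2) = 0.060935
Pooled SD = sqrt(0.060935) = 0.24685
Mean difference = -0.1475
|d| = |-0.1475| / 0.24685 = 0.598

0.598


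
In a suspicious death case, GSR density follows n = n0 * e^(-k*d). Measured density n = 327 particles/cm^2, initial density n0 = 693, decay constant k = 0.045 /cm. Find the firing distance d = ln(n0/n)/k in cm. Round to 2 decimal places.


GSR distance calculation:
n0/n = 693 / 327 = 2.119266
ln(n0/n) = 0.75107
d = 0.75107 / 0.045 = 16.69 cm

16.69


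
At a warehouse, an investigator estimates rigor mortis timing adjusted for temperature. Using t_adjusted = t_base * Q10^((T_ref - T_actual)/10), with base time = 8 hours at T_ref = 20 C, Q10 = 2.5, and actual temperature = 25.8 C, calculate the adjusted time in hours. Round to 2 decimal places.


Rigor mortis time adjustment:
Exponent = (T_ref - T_actual) / 10 = (20 - 25.8) / 10 = -0.58
Q10 factor = 2.5^-0.58 = 0.58775
t_adjusted = 8 * 0.58775 = 4.70 hours

4.70


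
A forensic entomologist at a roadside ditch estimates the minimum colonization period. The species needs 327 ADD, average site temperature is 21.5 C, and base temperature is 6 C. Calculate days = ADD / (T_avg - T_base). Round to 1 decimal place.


Insect development time:
Effective temperature = avg_temp - T_base = 21.5 - 6 = 15.5 C
Days = ADD / effective_temp = 327 / 15.5 = 21.1 days

21.1


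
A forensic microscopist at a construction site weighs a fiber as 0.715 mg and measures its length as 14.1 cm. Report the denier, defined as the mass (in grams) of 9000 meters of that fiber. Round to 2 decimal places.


Denier calculation:
Mass in grams = 0.715 mg / 1000 = 0.000715 g
Length in meters = 14.1 cm / 100 = 0.141 m
Linear density = mass / length = 0.000715 / 0.141 = 0.00507092 g/m
Denier = (g/m) * 9000 = 0.00507092 * 9000 = 45.64

45.64


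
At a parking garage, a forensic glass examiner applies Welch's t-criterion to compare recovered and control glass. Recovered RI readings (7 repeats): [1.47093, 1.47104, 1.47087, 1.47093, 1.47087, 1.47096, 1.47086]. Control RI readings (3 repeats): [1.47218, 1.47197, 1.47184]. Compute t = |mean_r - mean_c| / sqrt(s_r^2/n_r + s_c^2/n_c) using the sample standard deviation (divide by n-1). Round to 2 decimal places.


Welch's t-criterion for glass RI comparison:
Recovered mean = sum / n_r = 10.29646 / 7 = 1.4709229
Control mean = sum / n_c = 4.41599 / 3 = 1.4719967
Recovered sample variance s_r^2 = 4.12381e-09
Control sample variance s_c^2 = 2.94333e-08
Welch SE (unpooled) = sqrt(s_r^2/n_r + s_c^2/n_c) = sqrt(5.89116e-10 + 9.81111e-09) = sqrt(1.04002e-08) = 0.000101981
|mean_r - mean_c| = 0.00107381
t = 0.00107381 / 0.000101981 = 10.53

10.53


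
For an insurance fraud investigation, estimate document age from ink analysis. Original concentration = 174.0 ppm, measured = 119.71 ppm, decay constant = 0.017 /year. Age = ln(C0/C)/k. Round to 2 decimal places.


Document age estimation:
C0/C = 174.0 / 119.71 = 1.453513
ln(C0/C) = 0.373983
t = 0.373983 / 0.017 = 22.00 years

22.00


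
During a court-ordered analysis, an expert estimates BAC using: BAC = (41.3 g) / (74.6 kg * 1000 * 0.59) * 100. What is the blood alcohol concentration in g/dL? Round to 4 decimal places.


Applying the Widmark formula:
BAC = (dose_g / (body_wt * 1000 * r)) * 100
Denominator = 74.6 * 1000 * 0.59 = 44014
BAC = (41.3 / 44014) * 100
BAC = 0.0938 g/dL

0.0938


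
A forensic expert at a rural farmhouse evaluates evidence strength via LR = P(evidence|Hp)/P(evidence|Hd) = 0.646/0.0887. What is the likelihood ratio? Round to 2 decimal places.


Likelihood ratio calculation:
LR = P(E|Hp) / P(E|Hd)
LR = 0.646 / 0.0887
LR = 7.28

7.28


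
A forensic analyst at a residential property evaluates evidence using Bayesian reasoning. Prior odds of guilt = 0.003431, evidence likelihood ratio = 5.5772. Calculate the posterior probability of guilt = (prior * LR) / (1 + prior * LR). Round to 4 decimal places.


Bayesian evidence evaluation:
Posterior odds = prior_odds * LR = 0.003431 * 5.5772 = 0.01913537
Posterior probability = posterior_odds / (1 + posterior_odds)
= 0.01913537 / (1 + 0.01913537)
= 0.01913537 / 1.01913537
= 0.0188

0.0188


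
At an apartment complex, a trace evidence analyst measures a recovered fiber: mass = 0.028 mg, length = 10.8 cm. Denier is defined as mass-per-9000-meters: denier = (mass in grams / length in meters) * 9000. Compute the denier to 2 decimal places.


Denier calculation:
Mass in grams = 0.028 mg / 1000 = 0.000028 g
Length in meters = 10.8 cm / 100 = 0.108 m
Linear density = mass / length = 0.000028 / 0.108 = 0.00025926 g/m
Denier = (g/m) * 9000 = 0.00025926 * 9000 = 2.33

2.33


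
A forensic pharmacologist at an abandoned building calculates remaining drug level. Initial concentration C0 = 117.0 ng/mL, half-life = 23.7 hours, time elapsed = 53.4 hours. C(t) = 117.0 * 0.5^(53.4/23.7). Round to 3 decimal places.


Drug concentration decay:
Number of half-lives = t / t_half = 53.4 / 23.7 = 2.253165
Decay factor = 0.5^2.253165 = 0.20976342
C(t) = 117.0 * 0.20976342 = 24.542 ng/mL

24.542


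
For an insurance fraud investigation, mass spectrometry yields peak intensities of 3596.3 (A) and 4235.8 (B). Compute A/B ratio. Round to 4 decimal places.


Spectral peak ratio:
Peak A = 3596.3 counts
Peak B = 4235.8 counts
Ratio = 3596.3 / 4235.8 = 0.8490

0.8490


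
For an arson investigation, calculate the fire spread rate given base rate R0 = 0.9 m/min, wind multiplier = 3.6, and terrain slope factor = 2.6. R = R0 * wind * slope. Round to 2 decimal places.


Fire spread rate calculation:
R = R0 * wind_factor * slope_factor
= 0.9 * 3.6 * 2.6
= 3.24 * 2.6
= 8.42 m/min

8.42


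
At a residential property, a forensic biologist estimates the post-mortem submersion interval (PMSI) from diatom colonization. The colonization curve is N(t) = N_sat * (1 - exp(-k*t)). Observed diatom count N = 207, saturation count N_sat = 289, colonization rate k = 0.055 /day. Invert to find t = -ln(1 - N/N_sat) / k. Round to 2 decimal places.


PMSI from diatom colonization curve:
N / N_sat = 207 / 289 = 0.716263
1 - N/N_sat = 0.283737
ln(1 - N/N_sat) = -1.259708
t = -ln(1 - N/N_sat) / k = -(-1.259708) / 0.055 = 22.90 days

22.90


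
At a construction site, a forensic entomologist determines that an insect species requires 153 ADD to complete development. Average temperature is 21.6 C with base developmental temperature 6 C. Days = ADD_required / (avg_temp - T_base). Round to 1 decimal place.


Insect development time:
Effective temperature = avg_temp - T_base = 21.6 - 6 = 15.6 C
Days = ADD / effective_temp = 153 / 15.6 = 9.8 days

9.8


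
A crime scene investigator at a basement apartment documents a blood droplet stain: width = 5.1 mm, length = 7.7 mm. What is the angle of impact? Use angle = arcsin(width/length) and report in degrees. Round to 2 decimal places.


Blood spatter impact angle calculation:
width / length = 5.1 / 7.7 = 0.662338
angle = arcsin(0.662338)
angle = 41.48 degrees

41.48


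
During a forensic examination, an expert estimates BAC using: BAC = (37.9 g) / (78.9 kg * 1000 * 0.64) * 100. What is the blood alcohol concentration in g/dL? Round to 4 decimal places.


Applying the Widmark formula:
BAC = (dose_g / (body_wt * 1000 * r)) * 100
Denominator = 78.9 * 1000 * 0.64 = 50496
BAC = (37.9 / 50496) * 100
BAC = 0.0751 g/dL

0.0751


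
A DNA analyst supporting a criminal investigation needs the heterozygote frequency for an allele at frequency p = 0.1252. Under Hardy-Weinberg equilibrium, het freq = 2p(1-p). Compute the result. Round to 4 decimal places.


Hardy-Weinberg heterozygote frequency:
q = 1 - p = 1 - 0.1252 = 0.8748
2pq = 2 * 0.1252 * 0.8748 = 0.2190

0.2190


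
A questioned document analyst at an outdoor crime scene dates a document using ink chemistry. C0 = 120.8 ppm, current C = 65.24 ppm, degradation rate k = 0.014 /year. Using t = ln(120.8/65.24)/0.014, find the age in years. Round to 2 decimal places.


Document age estimation:
C0/C = 120.8 / 65.24 = 1.851625
ln(C0/C) = 0.616064
t = 0.616064 / 0.014 = 44.00 years

44.00


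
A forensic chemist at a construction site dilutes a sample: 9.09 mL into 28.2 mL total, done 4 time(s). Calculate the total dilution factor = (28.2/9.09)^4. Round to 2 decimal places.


Dilution factor calculation:
Single dilution = V_total / V_sample = 28.2 / 9.09 ≈ 3.10231
Number of dilutions = 4
Total DF = (28.2 / 9.09)^4 (full precision, rounded at the end) = 92.63

92.63


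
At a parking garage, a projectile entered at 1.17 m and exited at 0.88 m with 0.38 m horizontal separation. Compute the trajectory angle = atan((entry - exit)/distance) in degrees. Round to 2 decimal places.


Bullet trajectory angle:
Height difference = 1.17 - 0.88 = 0.29 m
angle = atan(0.29 / 0.38)
angle = atan(0.763158)
angle = 37.35 degrees

37.35


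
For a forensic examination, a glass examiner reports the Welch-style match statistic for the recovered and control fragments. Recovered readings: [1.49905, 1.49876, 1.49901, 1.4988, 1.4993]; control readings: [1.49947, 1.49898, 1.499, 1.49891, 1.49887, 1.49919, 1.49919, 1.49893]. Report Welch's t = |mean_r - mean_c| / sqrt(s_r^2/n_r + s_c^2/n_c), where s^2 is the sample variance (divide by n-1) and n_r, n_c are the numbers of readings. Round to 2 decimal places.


Welch's t-criterion for glass RI comparison:
Recovered mean = sum / n_r = 7.49492 / 5 = 1.498984
Control mean = sum / n_c = 11.99254 / 8 = 1.4990675
Recovered sample variance s_r^2 = 4.723e-08
Control sample variance s_c^2 = 4.09929e-08
Welch SE (unpooled) = sqrt(s_r^2/n_r + s_c^2/n_c) = sqrt(9.446e-09 + 5.12411e-09) = sqrt(1.45701e-08) = 0.000120707
|mean_r - mean_c| = 8.35e-05
t = 8.35e-05 / 0.000120707 = 0.69

0.69


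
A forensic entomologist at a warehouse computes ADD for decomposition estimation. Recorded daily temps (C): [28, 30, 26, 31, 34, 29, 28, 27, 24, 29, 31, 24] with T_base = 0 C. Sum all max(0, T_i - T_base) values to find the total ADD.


Computing ADD day by day:
Day 1: max(0, 28 - 0) = 28
Day 2: max(0, 30 - 0) = 30
Day 3: max(0, 26 - 0) = 26
Day 4: max(0, 31 - 0) = 31
Day 5: max(0, 34 - 0) = 34
Day 6: max(0, 29 - 0) = 29
Day 7: max(0, 28 - 0) = 28
Day 8: max(0, 27 - 0) = 27
Day 9: max(0, 24 - 0) = 24
Day 10: max(0, 29 - 0) = 29
Day 11: max(0, 31 - 0) = 31
Day 12: max(0, 24 - 0) = 24
Total ADD = 341

341


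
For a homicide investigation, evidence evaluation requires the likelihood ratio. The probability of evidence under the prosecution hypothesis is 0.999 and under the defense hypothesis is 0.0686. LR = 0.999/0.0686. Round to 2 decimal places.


Likelihood ratio calculation:
LR = P(E|Hp) / P(E|Hd)
LR = 0.999 / 0.0686
LR = 14.56

14.56


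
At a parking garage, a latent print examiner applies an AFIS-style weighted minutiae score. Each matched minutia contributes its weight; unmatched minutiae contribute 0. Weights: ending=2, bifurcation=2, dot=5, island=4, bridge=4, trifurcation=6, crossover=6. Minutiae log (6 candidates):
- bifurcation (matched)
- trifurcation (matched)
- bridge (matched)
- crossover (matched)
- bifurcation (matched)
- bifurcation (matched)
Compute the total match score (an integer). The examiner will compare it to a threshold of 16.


Weighted minutiae match score:
  bifurcation: matched, +2 (running total 2)
  trifurcation: matched, +6 (running total 8)
  bridge: matched, +4 (running total 12)
  crossover: matched, +6 (running total 18)
  bifurcation: matched, +2 (running total 20)
  bifurcation: matched, +2 (running total 22)
Total score = 22
Threshold = 16; verdict = identification

22


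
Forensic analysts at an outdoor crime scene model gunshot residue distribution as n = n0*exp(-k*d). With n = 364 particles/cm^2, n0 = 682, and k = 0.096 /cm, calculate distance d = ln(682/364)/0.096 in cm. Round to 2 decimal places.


GSR distance calculation:
n0/n = 682 / 364 = 1.873626
ln(n0/n) = 0.627876
d = 0.627876 / 0.096 = 6.54 cm

6.54


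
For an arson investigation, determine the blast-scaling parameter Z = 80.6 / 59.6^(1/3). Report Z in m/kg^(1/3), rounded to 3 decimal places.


Scaled distance calculation:
W^(1/3) = 59.6^(1/3) = 3.906149
Z = R / W^(1/3) = 80.6 / 3.906149
Z = 20.634 m/kg^(1/3)

20.634


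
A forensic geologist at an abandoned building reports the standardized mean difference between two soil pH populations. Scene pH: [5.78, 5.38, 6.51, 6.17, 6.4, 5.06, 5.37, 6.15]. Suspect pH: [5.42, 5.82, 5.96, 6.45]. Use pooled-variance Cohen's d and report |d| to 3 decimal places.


Pooled-variance Cohen's d for soil pH comparison:
Scene mean = 46.82 / 8 = 5.8525
Suspect mean = 23.65 / 4 = 5.9125
Scene sample variance s_s^2 = 0.28725
Suspect sample variance s_c^2 = 0.180758
Pooled variance = ((n_s-1)*s_s^2 + (n_c-1)*s_c^2) / (n_s + n_c - 2) = 0.255303
Pooled SD = sqrt(0.255303) = 0.505275
Mean difference = -0.06
|d| = |-0.06| / 0.505275 = 0.119

0.119


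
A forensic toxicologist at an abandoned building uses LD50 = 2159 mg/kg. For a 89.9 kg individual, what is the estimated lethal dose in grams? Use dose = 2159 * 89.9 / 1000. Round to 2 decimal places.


Lethal dose calculation:
Lethal dose = LD50 * body_weight / 1000
= 2159 * 89.9 / 1000
= 194094.1 / 1000
= 194.09 g

194.09


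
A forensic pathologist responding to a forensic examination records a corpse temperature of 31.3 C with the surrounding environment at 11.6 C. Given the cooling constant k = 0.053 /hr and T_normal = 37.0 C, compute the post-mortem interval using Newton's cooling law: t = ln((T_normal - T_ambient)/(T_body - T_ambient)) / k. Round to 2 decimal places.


Using Newton's law of cooling:
t = ln((T_normal - T_ambient) / (T_body - T_ambient)) / k
T_normal - T_ambient = 25.4
T_body - T_ambient = 19.7
Ratio = 1.28934
ln(ratio) = 0.25413
t = 0.25413 / 0.053 = 4.79 hours

4.79


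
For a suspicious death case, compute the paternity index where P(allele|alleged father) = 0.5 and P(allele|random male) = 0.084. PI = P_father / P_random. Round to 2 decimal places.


Paternity Index calculation:
PI = P(allele|father) / P(allele|random)
PI = 0.5 / 0.084
PI = 5.95

5.95


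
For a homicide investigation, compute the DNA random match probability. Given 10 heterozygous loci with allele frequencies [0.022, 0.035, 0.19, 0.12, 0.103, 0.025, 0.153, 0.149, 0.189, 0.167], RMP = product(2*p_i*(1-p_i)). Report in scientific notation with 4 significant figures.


Computing RMP for 10 loci:
Locus 1: 2 * 0.022 * 0.978 = 0.043032
Locus 2: 2 * 0.035 * 0.965 = 0.06755
Locus 3: 2 * 0.19 * 0.81 = 0.3078
Locus 4: 2 * 0.12 * 0.88 = 0.2112
Locus 5: 2 * 0.103 * 0.897 = 0.184782
Locus 6: 2 * 0.025 * 0.975 = 0.04875
Locus 7: 2 * 0.153 * 0.847 = 0.259182
Locus 8: 2 * 0.149 * 0.851 = 0.253598
Locus 9: 2 * 0.189 * 0.811 = 0.306558
Locus 10: 2 * 0.167 * 0.833 = 0.278222
RMP = 9.543e-09

9.543e-09


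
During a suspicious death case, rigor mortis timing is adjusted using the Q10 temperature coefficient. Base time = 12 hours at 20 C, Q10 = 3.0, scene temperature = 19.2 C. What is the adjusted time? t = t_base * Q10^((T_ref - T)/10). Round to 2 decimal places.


Rigor mortis time adjustment:
Exponent = (T_ref - T_actual) / 10 = (20 - 19.2) / 10 = 0.08
Q10 factor = 3.0^0.08 = 1.09187
t_adjusted = 12 * 1.09187 = 13.10 hours

13.10


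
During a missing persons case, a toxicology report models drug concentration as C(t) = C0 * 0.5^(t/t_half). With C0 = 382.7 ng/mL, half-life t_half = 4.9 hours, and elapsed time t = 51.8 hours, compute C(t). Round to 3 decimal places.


Drug concentration decay:
Number of half-lives = t / t_half = 51.8 / 4.9 = 10.571429
Decay factor = 0.5^10.571429 = 0.00065718
C(t) = 382.7 * 0.00065718 = 0.252 ng/mL

0.252


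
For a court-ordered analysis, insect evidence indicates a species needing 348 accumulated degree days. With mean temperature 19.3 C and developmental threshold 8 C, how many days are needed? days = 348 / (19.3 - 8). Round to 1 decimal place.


Insect development time:
Effective temperature = avg_temp - T_base = 19.3 - 8 = 11.3 C
Days = ADD / effective_temp = 348 / 11.3 = 30.8 days

30.8


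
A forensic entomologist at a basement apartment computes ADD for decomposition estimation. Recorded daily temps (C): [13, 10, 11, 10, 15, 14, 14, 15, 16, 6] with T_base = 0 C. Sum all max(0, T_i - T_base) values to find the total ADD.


Computing ADD day by day:
Day 1: max(0, 13 - 0) = 13
Day 2: max(0, 10 - 0) = 10
Day 3: max(0, 11 - 0) = 11
Day 4: max(0, 10 - 0) = 10
Day 5: max(0, 15 - 0) = 15
Day 6: max(0, 14 - 0) = 14
Day 7: max(0, 14 - 0) = 14
Day 8: max(0, 15 - 0) = 15
Day 9: max(0, 16 - 0) = 16
Day 10: max(0, 6 - 0) = 6
Total ADD = 124

124


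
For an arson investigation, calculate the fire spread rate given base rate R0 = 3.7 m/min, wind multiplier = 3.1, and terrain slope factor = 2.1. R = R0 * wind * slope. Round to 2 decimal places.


Fire spread rate calculation:
R = R0 * wind_factor * slope_factor
= 3.7 * 3.1 * 2.1
= 11.47 * 2.1
= 24.09 m/min

24.09


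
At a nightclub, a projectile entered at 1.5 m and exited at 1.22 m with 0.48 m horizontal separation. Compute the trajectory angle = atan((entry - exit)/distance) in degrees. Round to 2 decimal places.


Bullet trajectory angle:
Height difference = 1.5 - 1.22 = 0.28 m
angle = atan(0.28 / 0.48)
angle = atan(0.583333)
angle = 30.26 degrees

30.26


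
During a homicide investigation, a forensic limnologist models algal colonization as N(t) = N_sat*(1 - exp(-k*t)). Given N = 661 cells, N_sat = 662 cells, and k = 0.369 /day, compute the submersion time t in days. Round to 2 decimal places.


PMSI from diatom colonization curve:
N / N_sat = 661 / 662 = 0.998489
1 - N/N_sat = 0.001511
ln(1 - N/N_sat) = -6.494984
t = -ln(1 - N/N_sat) / k = -(-6.494984) / 0.369 = 17.60 days

17.60


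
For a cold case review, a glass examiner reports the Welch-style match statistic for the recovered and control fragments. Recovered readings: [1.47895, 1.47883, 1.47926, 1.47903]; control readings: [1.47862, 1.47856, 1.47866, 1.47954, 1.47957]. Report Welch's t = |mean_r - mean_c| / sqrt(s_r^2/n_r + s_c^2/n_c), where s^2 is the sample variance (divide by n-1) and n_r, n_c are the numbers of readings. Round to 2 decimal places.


Welch's t-criterion for glass RI comparison:
Recovered mean = sum / n_r = 5.91607 / 4 = 1.4790175
Control mean = sum / n_c = 7.39495 / 5 = 1.47899
Recovered sample variance s_r^2 = 3.28917e-08
Control sample variance s_c^2 = 2.674e-07
Welch SE (unpooled) = sqrt(s_r^2/n_r + s_c^2/n_c) = sqrt(8.22292e-09 + 5.348e-08) = sqrt(6.17029e-08) = 0.000248401
|mean_r - mean_c| = 2.75e-05
t = 2.75e-05 / 0.000248401 = 0.11

0.11


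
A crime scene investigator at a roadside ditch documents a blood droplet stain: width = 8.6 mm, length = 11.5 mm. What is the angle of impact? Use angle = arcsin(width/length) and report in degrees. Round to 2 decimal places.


Blood spatter impact angle calculation:
width / length = 8.6 / 11.5 = 0.747826
angle = arcsin(0.747826)
angle = 48.40 degrees

48.40


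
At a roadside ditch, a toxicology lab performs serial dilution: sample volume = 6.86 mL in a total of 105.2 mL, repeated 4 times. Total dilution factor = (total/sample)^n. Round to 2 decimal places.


Dilution factor calculation:
Single dilution = V_total / V_sample = 105.2 / 6.86 ≈ 15.335277
Number of dilutions = 4
Total DF = (105.2 / 6.86)^4 (full precision, rounded at the end) = 55305.27

55305.27


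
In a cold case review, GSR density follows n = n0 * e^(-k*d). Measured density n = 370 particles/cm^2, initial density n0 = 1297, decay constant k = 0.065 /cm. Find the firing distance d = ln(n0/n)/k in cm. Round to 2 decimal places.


GSR distance calculation:
n0/n = 1297 / 370 = 3.505405
ln(n0/n) = 1.254306
d = 1.254306 / 0.065 = 19.30 cm

19.30


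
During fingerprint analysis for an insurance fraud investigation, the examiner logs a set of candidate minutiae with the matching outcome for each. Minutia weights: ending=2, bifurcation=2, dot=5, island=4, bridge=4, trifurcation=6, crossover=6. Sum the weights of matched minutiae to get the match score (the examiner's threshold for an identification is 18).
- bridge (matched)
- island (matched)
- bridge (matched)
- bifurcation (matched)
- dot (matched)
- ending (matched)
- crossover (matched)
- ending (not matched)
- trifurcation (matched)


Weighted minutiae match score:
  bridge: matched, +4 (running total 4)
  island: matched, +4 (running total 8)
  bridge: matched, +4 (running total 12)
  bifurcation: matched, +2 (running total 14)
  dot: matched, +5 (running total 19)
  ending: matched, +2 (running total 21)
  crossover: matched, +6 (running total 27)
  ending: not matched, +0
  trifurcation: matched, +6 (running total 33)
Total score = 33
Threshold = 18; verdict = identification

33


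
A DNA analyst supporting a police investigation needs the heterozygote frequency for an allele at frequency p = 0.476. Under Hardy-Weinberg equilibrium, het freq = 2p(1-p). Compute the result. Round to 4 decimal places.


Hardy-Weinberg heterozygote frequency:
q = 1 - p = 1 - 0.476 = 0.524
2pq = 2 * 0.476 * 0.524 = 0.4988

0.4988


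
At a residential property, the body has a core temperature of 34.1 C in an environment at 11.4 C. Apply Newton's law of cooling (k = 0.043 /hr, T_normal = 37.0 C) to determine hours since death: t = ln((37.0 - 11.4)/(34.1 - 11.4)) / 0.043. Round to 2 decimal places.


Using Newton's law of cooling:
t = ln((T_normal - T_ambient) / (T_body - T_ambient)) / k
T_normal - T_ambient = 25.6
T_body - T_ambient = 22.7
Ratio = 1.127753
ln(ratio) = 0.120227
t = 0.120227 / 0.043 = 2.80 hours

2.80


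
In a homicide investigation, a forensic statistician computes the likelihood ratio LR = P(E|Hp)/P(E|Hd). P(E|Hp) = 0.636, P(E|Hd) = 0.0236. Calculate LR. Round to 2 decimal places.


Likelihood ratio calculation:
LR = P(E|Hp) / P(E|Hd)
LR = 0.636 / 0.0236
LR = 26.95

26.95


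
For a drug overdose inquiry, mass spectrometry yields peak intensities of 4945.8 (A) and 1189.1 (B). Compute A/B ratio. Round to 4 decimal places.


Spectral peak ratio:
Peak A = 4945.8 counts
Peak B = 1189.1 counts
Ratio = 4945.8 / 1189.1 = 4.1593

4.1593


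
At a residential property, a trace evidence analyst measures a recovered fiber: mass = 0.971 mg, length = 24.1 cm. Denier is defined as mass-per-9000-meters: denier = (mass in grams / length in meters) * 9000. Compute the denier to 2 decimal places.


Denier calculation:
Mass in grams = 0.971 mg / 1000 = 0.000971 g
Length in meters = 24.1 cm / 100 = 0.241 m
Linear density = mass / length = 0.000971 / 0.241 = 0.00402905 g/m
Denier = (g/m) * 9000 = 0.00402905 * 9000 = 36.26

36.26


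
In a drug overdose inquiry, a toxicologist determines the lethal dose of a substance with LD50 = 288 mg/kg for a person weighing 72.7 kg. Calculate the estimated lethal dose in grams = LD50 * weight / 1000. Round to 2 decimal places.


Lethal dose calculation:
Lethal dose = LD50 * body_weight / 1000
= 288 * 72.7 / 1000
= 20937.6 / 1000
= 20.94 g

20.94


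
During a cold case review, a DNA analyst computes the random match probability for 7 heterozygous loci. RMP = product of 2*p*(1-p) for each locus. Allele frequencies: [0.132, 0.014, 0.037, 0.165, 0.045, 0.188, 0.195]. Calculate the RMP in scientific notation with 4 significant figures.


Computing RMP for 7 loci:
Locus 1: 2 * 0.132 * 0.868 = 0.229152
Locus 2: 2 * 0.014 * 0.986 = 0.027608
Locus 3: 2 * 0.037 * 0.963 = 0.071262
Locus 4: 2 * 0.165 * 0.835 = 0.27555
Locus 5: 2 * 0.045 * 0.955 = 0.08595
Locus 6: 2 * 0.188 * 0.812 = 0.305312
Locus 7: 2 * 0.195 * 0.805 = 0.31395
RMP = 1.023e-06

1.023e-06


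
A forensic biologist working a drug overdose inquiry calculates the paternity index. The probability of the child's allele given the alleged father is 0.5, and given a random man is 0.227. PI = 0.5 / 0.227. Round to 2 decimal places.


Paternity Index calculation:
PI = P(allele|father) / P(allele|random)
PI = 0.5 / 0.227
PI = 2.20

2.20


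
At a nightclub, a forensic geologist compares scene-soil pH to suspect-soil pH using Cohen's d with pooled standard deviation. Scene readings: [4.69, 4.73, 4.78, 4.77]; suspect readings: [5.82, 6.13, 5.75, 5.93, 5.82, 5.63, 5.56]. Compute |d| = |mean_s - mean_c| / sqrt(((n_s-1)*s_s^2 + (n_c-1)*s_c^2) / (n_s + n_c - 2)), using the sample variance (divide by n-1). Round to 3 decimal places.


Pooled-variance Cohen's d for soil pH comparison:
Scene mean = 18.97 / 4 = 4.7425
Suspect mean = 40.64 / 7 = 5.805714
Scene sample variance s_s^2 = 0.001692
Suspect sample variance s_c^2 = 0.035895
Pooled variance = ((n_s-1)*s_s^2 + (n_c-1)*s_c^2) / (n_s + n_c - 2) = 0.024494
Pooled SD = sqrt(0.024494) = 0.156506
Mean difference = -1.063214
|d| = |-1.063214| / 0.156506 = 6.793

6.793


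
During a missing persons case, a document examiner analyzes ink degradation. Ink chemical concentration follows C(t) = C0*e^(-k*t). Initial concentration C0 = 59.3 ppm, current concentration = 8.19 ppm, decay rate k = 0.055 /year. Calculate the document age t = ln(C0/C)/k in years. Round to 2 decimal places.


Document age estimation:
C0/C = 59.3 / 8.19 = 7.240537
ln(C0/C) = 1.979695
t = 1.979695 / 0.055 = 35.99 years

35.99


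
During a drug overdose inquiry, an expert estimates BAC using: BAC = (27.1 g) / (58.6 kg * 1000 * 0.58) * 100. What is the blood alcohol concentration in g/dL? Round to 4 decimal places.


Applying the Widmark formula:
BAC = (dose_g / (body_wt * 1000 * r)) * 100
Denominator = 58.6 * 1000 * 0.58 = 33988
BAC = (27.1 / 33988) * 100
BAC = 0.0797 g/dL

0.0797


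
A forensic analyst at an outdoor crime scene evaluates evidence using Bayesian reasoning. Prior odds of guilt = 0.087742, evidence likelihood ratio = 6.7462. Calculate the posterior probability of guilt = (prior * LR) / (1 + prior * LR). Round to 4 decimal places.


Bayesian evidence evaluation:
Posterior odds = prior_odds * LR = 0.087742 * 6.7462 = 0.5919251
Posterior probability = posterior_odds / (1 + posterior_odds)
= 0.5919251 / (1 + 0.5919251)
= 0.5919251 / 1.5919251
= 0.3718

0.3718


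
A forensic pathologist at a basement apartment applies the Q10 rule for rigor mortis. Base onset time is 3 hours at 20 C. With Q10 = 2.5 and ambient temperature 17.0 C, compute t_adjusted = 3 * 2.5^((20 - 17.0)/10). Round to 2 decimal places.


Rigor mortis time adjustment:
Exponent = (T_ref - T_actual) / 10 = (20 - 17.0) / 10 = 0.3
Q10 factor = 2.5^0.3 = 1.31638
t_adjusted = 3 * 1.31638 = 3.95 hours

3.95


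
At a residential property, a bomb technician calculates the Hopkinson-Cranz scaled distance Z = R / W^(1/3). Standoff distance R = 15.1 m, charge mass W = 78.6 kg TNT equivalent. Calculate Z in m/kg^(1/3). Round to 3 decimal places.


Scaled distance calculation:
W^(1/3) = 78.6^(1/3) = 4.283586
Z = R / W^(1/3) = 15.1 / 4.283586
Z = 3.525 m/kg^(1/3)

3.525


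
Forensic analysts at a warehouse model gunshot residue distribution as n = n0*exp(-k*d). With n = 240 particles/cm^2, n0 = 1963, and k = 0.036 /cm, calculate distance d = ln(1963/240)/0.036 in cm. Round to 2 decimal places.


GSR distance calculation:
n0/n = 1963 / 240 = 8.179167
ln(n0/n) = 2.10159
d = 2.10159 / 0.036 = 58.38 cm

58.38


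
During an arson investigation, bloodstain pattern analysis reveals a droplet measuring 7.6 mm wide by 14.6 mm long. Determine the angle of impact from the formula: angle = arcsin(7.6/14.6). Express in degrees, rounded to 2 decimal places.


Blood spatter impact angle calculation:
width / length = 7.6 / 14.6 = 0.520548
angle = arcsin(0.520548)
angle = 31.37 degrees

31.37


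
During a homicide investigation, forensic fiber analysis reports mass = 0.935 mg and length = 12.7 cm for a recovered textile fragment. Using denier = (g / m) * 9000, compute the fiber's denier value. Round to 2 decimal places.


Denier calculation:
Mass in grams = 0.935 mg / 1000 = 0.000935 g
Length in meters = 12.7 cm / 100 = 0.127 m
Linear density = mass / length = 0.000935 / 0.127 = 0.0073622 g/m
Denier = (g/m) * 9000 = 0.0073622 * 9000 = 66.26

66.26


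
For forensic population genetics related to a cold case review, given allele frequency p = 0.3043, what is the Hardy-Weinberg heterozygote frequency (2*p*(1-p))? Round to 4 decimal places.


Hardy-Weinberg heterozygote frequency:
q = 1 - p = 1 - 0.3043 = 0.6957
2pq = 2 * 0.3043 * 0.6957 = 0.4234

0.4234


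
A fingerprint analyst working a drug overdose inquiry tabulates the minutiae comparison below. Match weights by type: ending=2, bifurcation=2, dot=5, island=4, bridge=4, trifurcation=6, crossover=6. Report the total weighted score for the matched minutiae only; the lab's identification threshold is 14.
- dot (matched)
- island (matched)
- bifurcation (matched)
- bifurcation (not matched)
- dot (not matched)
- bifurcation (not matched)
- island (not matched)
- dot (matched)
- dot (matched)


Weighted minutiae match score:
  dot: matched, +5 (running total 5)
  island: matched, +4 (running total 9)
  bifurcation: matched, +2 (running total 11)
  bifurcation: not matched, +0
  dot: not matched, +0
  bifurcation: not matched, +0
  island: not matched, +0
  dot: matched, +5 (running total 16)
  dot: matched, +5 (running total 21)
Total score = 21
Threshold = 14; verdict = identification

21


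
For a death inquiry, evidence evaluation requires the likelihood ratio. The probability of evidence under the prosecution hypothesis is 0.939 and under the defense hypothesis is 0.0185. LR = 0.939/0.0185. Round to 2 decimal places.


Likelihood ratio calculation:
LR = P(E|Hp) / P(E|Hd)
LR = 0.939 / 0.0185
LR = 50.76

50.76


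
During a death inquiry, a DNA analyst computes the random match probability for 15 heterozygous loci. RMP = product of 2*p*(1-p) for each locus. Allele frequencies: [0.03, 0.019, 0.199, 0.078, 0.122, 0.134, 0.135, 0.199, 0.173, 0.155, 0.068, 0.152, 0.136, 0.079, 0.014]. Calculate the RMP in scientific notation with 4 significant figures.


Computing RMP for 15 loci:
Locus 1: 2 * 0.03 * 0.97 = 0.0582
Locus 2: 2 * 0.019 * 0.981 = 0.037278
Locus 3: 2 * 0.199 * 0.801 = 0.318798
Locus 4: 2 * 0.078 * 0.922 = 0.143832
Locus 5: 2 * 0.122 * 0.878 = 0.214232
Locus 6: 2 * 0.134 * 0.866 = 0.232088
Locus 7: 2 * 0.135 * 0.865 = 0.23355
Locus 8: 2 * 0.199 * 0.801 = 0.318798
Locus 9: 2 * 0.173 * 0.827 = 0.286142
Locus 10: 2 * 0.155 * 0.845 = 0.26195
Locus 11: 2 * 0.068 * 0.932 = 0.126752
Locus 12: 2 * 0.152 * 0.848 = 0.257792
Locus 13: 2 * 0.136 * 0.864 = 0.235008
Locus 14: 2 * 0.079 * 0.921 = 0.145518
Locus 15: 2 * 0.014 * 0.986 = 0.027608
RMP = 8.516e-13

8.516e-13


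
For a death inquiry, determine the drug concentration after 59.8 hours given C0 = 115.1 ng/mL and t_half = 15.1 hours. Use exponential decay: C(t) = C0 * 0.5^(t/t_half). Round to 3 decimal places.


Drug concentration decay:
Number of half-lives = t / t_half = 59.8 / 15.1 = 3.960265
Decay factor = 0.5^3.960265 = 0.06424531
C(t) = 115.1 * 0.06424531 = 7.395 ng/mL

7.395


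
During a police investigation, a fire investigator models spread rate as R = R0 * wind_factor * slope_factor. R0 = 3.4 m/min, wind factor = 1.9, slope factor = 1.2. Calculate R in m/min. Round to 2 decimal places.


Fire spread rate calculation:
R = R0 * wind_factor * slope_factor
= 3.4 * 1.9 * 1.2
= 6.46 * 1.2
= 7.75 m/min

7.75


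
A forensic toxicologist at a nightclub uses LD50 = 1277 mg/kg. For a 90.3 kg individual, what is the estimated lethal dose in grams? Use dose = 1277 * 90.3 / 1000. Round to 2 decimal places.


Lethal dose calculation:
Lethal dose = LD50 * body_weight / 1000
= 1277 * 90.3 / 1000
= 115313.1 / 1000
= 115.31 g

115.31


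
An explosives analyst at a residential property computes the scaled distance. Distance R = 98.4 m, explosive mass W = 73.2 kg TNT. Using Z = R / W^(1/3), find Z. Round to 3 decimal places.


Scaled distance calculation:
W^(1/3) = 73.2^(1/3) = 4.183152
Z = R / W^(1/3) = 98.4 / 4.183152
Z = 23.523 m/kg^(1/3)

23.523


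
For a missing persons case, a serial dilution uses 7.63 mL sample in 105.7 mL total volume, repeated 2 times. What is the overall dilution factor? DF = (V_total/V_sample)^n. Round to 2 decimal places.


Dilution factor calculation:
Single dilution = V_total / V_sample = 105.7 / 7.63 ≈ 13.853211
Number of dilutions = 2
Total DF = (105.7 / 7.63)^2 (full precision, rounded at the end) = 191.91

191.91
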